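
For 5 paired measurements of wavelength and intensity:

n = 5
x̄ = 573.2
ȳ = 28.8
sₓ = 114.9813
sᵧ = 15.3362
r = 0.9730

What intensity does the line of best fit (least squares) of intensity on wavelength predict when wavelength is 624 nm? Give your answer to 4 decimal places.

b = r · sᵧ/sₓ = 0.973 · 15.3362/114.9813 = 0.129779
a = ȳ − b·x̄ = 28.8 − 0.129779·573.2 = -45.589146
ŷ(624) = a + b·624 = -45.589146 + 0.129779·624 = 35.392758

35.3928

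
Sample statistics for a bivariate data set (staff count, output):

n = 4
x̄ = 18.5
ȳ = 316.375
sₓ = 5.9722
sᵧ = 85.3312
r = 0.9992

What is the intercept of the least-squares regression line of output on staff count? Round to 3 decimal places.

52.257

b = r · sᵧ/sₓ = 0.9992 · 85.3312/5.9722 = 14.276638
a = ȳ − b·x̄ = 316.375 − 14.276638·18.5 = 52.257205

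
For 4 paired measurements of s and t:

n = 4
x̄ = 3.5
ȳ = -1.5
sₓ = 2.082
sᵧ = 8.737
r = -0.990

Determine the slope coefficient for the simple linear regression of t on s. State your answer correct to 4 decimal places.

-4.1545

b = r · sᵧ/sₓ = -0.99 · 8.737/2.082 = -4.154481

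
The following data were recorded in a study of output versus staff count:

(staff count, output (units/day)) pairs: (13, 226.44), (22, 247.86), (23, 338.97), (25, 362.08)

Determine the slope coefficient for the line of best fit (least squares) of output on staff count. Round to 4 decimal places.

n = 4, Σx = 83, Σy = 1175.35, Σxy = 25244.95, Σx² = 1807
Sxx = Σx² − (Σx)²/n = 1807 − 1722.25 = 84.75
Sxy = Σxy − (Σx)(Σy)/n = 25244.95 − 24388.5125 = 856.4375
b = Sxy/Sxx = 856.4375/84.75 = 10.105457

10.1055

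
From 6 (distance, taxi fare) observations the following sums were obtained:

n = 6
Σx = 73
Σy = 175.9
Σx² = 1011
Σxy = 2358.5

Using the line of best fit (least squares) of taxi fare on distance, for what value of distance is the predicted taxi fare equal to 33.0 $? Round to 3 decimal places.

Sxx = Σx² − (Σx)²/n = 1011 − 888.166667 = 122.833333
Sxy = Σxy − (Σx)(Σy)/n = 2358.5 − 2140.116667 = 218.383333
b = Sxy/Sxx = 218.383333/122.833333 = 1.777883
a = ȳ − b·x̄ = 29.316667 − 1.777883·12.166667 = 7.685753
Set a + b·x = 33.0: x = (33.0 − 7.685753) / 1.777883 = 14.238419

14.238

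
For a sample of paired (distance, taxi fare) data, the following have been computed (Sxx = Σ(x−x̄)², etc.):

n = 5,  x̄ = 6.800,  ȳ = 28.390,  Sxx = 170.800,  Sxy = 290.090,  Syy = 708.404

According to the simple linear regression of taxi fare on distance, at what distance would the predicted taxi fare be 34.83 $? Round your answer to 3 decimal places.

10.592

b = Sxy/Sxx = 290.09/170.8 = 1.698419
a = ȳ − b·x̄ = 28.39 − 1.698419·6.8 = 16.840749
Set a + b·x = 34.83: x = (34.83 − 16.840749) / 1.698419 = 10.591761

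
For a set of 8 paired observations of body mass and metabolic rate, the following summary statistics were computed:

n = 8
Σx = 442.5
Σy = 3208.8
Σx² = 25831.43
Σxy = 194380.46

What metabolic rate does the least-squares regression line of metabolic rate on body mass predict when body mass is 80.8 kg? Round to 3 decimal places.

718.718

Sxx = Σx² − (Σx)²/n = 25831.43 − 24475.78125 = 1355.64875
Sxy = Σxy − (Σx)(Σy)/n = 194380.46 − 177486.75 = 16893.71
b = Sxy/Sxx = 16893.71/1355.64875 = 12.461716
a = ȳ − b·x̄ = 401.1 − 12.461716·55.3125 = -288.188678
ŷ(80.8) = a + b·80.8 = -288.188678 + 12.461716·80.8 = 718.717992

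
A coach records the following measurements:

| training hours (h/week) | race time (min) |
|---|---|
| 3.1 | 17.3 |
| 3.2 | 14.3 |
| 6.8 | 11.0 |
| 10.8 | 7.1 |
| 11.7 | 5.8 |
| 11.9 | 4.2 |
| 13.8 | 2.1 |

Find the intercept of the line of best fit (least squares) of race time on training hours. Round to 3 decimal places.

19.770

n = 7, Σx = 61.3, Σy = 61.8, Σxy = 397.69, Σx² = 651.67
Sxx = Σx² − (Σx)²/n = 651.67 − 536.812857 = 114.857143
Sxy = Σxy − (Σx)(Σy)/n = 397.69 − 541.191429 = -143.501429
b = Sxy/Sxx = -143.501429/114.857143 = -1.249391
a = ȳ − b·x̄ = 8.828571 − (-1.249391)·8.757143 = 19.769663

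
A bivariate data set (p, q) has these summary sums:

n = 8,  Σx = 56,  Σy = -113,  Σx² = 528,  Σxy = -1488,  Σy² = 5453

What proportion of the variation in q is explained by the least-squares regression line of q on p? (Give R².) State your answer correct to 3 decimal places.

Sxx = Σx² − (Σx)²/n = 528 − 392 = 136
Sxy = Σxy − (Σx)(Σy)/n = -1488 − (-791) = -697
Syy = Σy² − (Σy)²/n = 5453 − 1596.125 = 3856.875
R² = Sxy²/(Sxx·Syy) = (-697)²/(136·3856.875) = 0.926171

0.926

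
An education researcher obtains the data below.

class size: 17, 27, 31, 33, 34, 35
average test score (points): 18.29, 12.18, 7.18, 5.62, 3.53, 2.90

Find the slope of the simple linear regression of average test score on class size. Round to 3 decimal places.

-0.865

n = 6, Σx = 177, Σy = 49.7, Σxy = 1269.35, Σx² = 5449
Sxx = Σx² − (Σx)²/n = 5449 − 5221.5 = 227.5
Sxy = Σxy − (Σx)(Σy)/n = 1269.35 − 1466.15 = -196.8
b = Sxy/Sxx = -196.8/227.5 = -0.865055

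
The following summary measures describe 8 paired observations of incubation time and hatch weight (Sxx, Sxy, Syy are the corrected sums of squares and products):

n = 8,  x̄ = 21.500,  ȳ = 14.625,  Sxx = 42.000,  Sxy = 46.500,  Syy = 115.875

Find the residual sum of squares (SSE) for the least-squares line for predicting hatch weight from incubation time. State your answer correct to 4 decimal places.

b = Sxy/Sxx = 46.5/42 = 1.107143
SSE = Syy − b·Sxy = 115.875 − 1.107143·46.5 = 64.392857

64.3929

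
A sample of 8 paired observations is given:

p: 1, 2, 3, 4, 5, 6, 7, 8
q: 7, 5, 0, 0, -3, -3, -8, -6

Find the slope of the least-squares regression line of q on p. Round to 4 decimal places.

-2.0000

n = 8, Σx = 36, Σy = -8, Σxy = -120, Σx² = 204
Sxx = Σx² − (Σx)²/n = 204 − 162 = 42
Sxy = Σxy − (Σx)(Σy)/n = -120 − (-36) = -84
b = Sxy/Sxx = -84/42 = -2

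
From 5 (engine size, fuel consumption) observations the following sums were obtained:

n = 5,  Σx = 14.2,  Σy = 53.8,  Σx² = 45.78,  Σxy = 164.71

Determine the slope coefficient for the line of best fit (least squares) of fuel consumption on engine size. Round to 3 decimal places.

Sxx = Σx² − (Σx)²/n = 45.78 − 40.328 = 5.452
Sxy = Σxy − (Σx)(Σy)/n = 164.71 − 152.792 = 11.918
b = Sxy/Sxx = 11.918/5.452 = 2.185987

2.186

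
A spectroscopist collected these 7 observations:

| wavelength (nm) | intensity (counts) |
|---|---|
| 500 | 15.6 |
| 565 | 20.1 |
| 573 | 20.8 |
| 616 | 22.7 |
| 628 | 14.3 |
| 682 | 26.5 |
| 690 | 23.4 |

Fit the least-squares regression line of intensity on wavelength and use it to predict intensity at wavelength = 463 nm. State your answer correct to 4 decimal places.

14.6168

n = 7, Σx = 4254, Σy = 143.4, Σxy = 88257.5, Σx² = 2612618
Sxx = Σx² − (Σx)²/n = 2612618 − 2585216.571429 = 27401.428571
Sxy = Σxy − (Σx)(Σy)/n = 88257.5 − 87146.228571 = 1111.271429
b = Sxy/Sxx = 1111.271429/27401.428571 = 0.040555
a = ȳ − b·x̄ = 20.485714 − 0.040555·607.714286 = -4.160283
ŷ(463) = a + b·463 = -4.160283 + 0.040555·463 = 14.616792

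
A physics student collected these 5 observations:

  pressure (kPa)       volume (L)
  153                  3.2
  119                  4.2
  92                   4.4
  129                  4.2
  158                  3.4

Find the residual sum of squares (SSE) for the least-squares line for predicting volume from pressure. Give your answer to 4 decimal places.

n = 5, Σx = 651, Σy = 19.4, Σxy = 2473.2, Σx² = 87639, Σy² = 76.44
Sxx = Σx² − (Σx)²/n = 87639 − 84760.2 = 2878.8
Sxy = Σxy − (Σx)(Σy)/n = 2473.2 − 2525.88 = -52.68
Syy = Σy² − (Σy)²/n = 76.44 − 75.272 = 1.168
b = Sxy/Sxx = -52.68/2878.8 = -0.018299
SSE = Syy − b·Sxy = 1.168 − (-0.018299)·(-52.68) = 0.203993

0.2040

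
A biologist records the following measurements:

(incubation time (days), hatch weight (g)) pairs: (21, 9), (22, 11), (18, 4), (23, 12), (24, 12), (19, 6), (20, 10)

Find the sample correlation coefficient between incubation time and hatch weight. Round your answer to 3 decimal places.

0.927

n = 7, Σx = 147, Σy = 64, Σxy = 1381, Σx² = 3115, Σy² = 642
Sxx = Σx² − (Σx)²/n = 3115 − 3087 = 28
Sxy = Σxy − (Σx)(Σy)/n = 1381 − 1344 = 37
Syy = Σy² − (Σy)²/n = 642 − 585.142857 = 56.857143
r = Sxy/√(Sxx·Syy) = 37/√(1592) = 37/39.899875 = 0.927321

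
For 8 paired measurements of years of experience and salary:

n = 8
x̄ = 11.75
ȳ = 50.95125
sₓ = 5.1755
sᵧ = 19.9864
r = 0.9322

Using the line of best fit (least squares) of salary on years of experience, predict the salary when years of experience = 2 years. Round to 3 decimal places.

b = r · sᵧ/sₓ = 0.9322 · 19.9864/5.1755 = 3.599908
a = ȳ − b·x̄ = 50.95125 − 3.599908·11.75 = 8.652335
ŷ(2) = a + b·2 = 8.652335 + 3.599908·2 = 15.852150

15.852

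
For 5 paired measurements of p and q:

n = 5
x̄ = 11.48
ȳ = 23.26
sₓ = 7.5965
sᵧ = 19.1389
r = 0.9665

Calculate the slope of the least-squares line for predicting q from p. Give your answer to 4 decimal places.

2.4350

b = r · sᵧ/sₓ = 0.9665 · 19.1389/7.5965 = 2.435035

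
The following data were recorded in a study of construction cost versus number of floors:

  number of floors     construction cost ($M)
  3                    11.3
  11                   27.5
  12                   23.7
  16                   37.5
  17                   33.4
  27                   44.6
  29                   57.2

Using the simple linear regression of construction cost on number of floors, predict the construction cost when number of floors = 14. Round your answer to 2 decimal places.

29.77

n = 7, Σx = 115, Σy = 235.2, Σxy = 4651.6, Σx² = 2389
Sxx = Σx² − (Σx)²/n = 2389 − 1889.285714 = 499.714286
Sxy = Σxy − (Σx)(Σy)/n = 4651.6 − 3864 = 787.6
b = Sxy/Sxx = 787.6/499.714286 = 1.576101
a = ȳ − b·x̄ = 33.6 − 1.576101·16.428571 = 7.706918
ŷ(14) = a + b·14 = 7.706918 + 1.576101·14 = 29.772327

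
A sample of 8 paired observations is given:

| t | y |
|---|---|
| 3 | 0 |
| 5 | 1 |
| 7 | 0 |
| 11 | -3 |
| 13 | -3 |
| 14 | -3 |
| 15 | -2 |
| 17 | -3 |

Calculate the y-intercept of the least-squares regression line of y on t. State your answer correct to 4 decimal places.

n = 8, Σx = 85, Σy = -13, Σxy = -190, Σx² = 1083
Sxx = Σx² − (Σx)²/n = 1083 − 903.125 = 179.875
Sxy = Σxy − (Σx)(Σy)/n = -190 − (-138.125) = -51.875
b = Sxy/Sxx = -51.875/179.875 = -0.288395
a = ȳ − b·x̄ = -1.625 − (-0.288395)·10.625 = 1.439194

1.4392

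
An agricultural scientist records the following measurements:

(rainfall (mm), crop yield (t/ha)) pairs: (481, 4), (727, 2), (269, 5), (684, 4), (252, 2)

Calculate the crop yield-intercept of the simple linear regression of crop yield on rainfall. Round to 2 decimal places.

n = 5, Σx = 2413, Σy = 17, Σxy = 7963, Σx² = 1363611
Sxx = Σx² − (Σx)²/n = 1363611 − 1164513.8 = 199097.2
Sxy = Σxy − (Σx)(Σy)/n = 7963 − 8204.2 = -241.2
b = Sxy/Sxx = -241.2/199097.2 = -0.001211
a = ȳ − b·x̄ = 3.4 − (-0.001211)·482.6 = 3.984655

3.98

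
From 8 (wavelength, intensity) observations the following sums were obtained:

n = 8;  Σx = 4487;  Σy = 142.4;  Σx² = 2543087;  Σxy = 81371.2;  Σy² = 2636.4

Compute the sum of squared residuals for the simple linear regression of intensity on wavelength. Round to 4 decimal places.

Sxx = Σx² − (Σx)²/n = 2543087 − 2516646.125 = 26440.875
Sxy = Σxy − (Σx)(Σy)/n = 81371.2 − 79868.6 = 1502.6
Syy = Σy² − (Σy)²/n = 2636.4 − 2534.72 = 101.68
b = Sxy/Sxx = 1502.6/26440.875 = 0.056829
SSE = Syy − b·Sxy = 101.68 − 0.056829·1502.6 = 16.289227

16.2892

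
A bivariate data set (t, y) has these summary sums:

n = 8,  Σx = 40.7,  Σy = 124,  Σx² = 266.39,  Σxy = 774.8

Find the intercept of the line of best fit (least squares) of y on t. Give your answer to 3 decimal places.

3.156

Sxx = Σx² − (Σx)²/n = 266.39 − 207.06125 = 59.32875
Sxy = Σxy − (Σx)(Σy)/n = 774.8 − 630.85 = 143.95
b = Sxy/Sxx = 143.95/59.32875 = 2.426311
a = ȳ − b·x̄ = 15.5 − 2.426311·5.0875 = 3.156143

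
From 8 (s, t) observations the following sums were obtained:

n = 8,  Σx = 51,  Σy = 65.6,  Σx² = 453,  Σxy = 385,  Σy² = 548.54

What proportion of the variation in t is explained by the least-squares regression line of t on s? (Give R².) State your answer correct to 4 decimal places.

Sxx = Σx² − (Σx)²/n = 453 − 325.125 = 127.875
Sxy = Σxy − (Σx)(Σy)/n = 385 − 418.2 = -33.2
Syy = Σy² − (Σy)²/n = 548.54 − 537.92 = 10.62
R² = Sxy²/(Sxx·Syy) = (-33.2)²/(127.875·10.62) = 0.811645

0.8116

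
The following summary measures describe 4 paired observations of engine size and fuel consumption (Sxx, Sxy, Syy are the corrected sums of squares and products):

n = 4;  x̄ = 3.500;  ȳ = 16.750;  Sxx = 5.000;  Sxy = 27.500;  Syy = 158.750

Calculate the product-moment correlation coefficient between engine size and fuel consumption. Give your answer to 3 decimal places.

r = Sxy/√(Sxx·Syy) = 27.5/√(793.75) = 27.5/28.173569 = 0.976092

0.976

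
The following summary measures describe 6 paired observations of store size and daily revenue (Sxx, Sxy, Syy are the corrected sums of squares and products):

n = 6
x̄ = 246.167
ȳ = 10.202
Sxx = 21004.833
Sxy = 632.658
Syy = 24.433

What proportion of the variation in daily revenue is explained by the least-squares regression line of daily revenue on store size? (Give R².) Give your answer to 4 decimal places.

0.7799

R² = Sxy²/(Sxx·Syy) = (632.658)²/(21004.833·24.433) = 0.779905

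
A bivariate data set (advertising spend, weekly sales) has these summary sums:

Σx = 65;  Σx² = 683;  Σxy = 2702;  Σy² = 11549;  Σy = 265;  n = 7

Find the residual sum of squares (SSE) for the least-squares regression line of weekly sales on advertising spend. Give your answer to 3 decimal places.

Sxx = Σx² − (Σx)²/n = 683 − 603.571429 = 79.428571
Sxy = Σxy − (Σx)(Σy)/n = 2702 − 2460.714286 = 241.285714
Syy = Σy² − (Σy)²/n = 11549 − 10032.142857 = 1516.857143
b = Sxy/Sxx = 241.285714/79.428571 = 3.037770
SSE = Syy − b·Sxy = 1516.857143 − 3.037770·241.285714 = 783.886691

783.887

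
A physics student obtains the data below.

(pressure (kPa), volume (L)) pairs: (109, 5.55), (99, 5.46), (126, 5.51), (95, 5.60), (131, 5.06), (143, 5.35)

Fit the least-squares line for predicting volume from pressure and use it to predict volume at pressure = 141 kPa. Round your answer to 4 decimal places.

5.2679

n = 6, Σx = 703, Σy = 32.53, Σxy = 3799.66, Σx² = 84193
Sxx = Σx² − (Σx)²/n = 84193 − 82368.166667 = 1824.833333
Sxy = Σxy − (Σx)(Σy)/n = 3799.66 − 3811.431667 = -11.771667
b = Sxy/Sxx = -11.771667/1824.833333 = -0.006451
a = ȳ − b·x̄ = 5.421667 − (-0.006451)·117.166667 = 6.177487
ŷ(141) = a + b·141 = 6.177487 + (-0.006451)·141 = 5.267922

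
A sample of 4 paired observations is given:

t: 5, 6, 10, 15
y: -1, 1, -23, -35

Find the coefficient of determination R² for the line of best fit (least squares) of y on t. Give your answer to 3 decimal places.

0.949

n = 4, Σx = 36, Σy = -58, Σxy = -754, Σx² = 386, Σy² = 1756
Sxx = Σx² − (Σx)²/n = 386 − 324 = 62
Sxy = Σxy − (Σx)(Σy)/n = -754 − (-522) = -232
Syy = Σy² − (Σy)²/n = 1756 − 841 = 915
R² = Sxy²/(Sxx·Syy) = (-232)²/(62·915) = 0.948775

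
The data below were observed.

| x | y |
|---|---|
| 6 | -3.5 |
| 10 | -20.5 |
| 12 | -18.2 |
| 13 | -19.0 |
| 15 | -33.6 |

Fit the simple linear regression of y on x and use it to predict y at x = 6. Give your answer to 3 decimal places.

-4.111

n = 5, Σx = 56, Σy = -94.8, Σxy = -1195.4, Σx² = 674
Sxx = Σx² − (Σx)²/n = 674 − 627.2 = 46.8
Sxy = Σxy − (Σx)(Σy)/n = -1195.4 − (-1061.76) = -133.64
b = Sxy/Sxx = -133.64/46.8 = -2.855556
a = ȳ − b·x̄ = -18.96 − (-2.855556)·11.2 = 13.022222
ŷ(6) = a + b·6 = 13.022222 + (-2.855556)·6 = -4.111111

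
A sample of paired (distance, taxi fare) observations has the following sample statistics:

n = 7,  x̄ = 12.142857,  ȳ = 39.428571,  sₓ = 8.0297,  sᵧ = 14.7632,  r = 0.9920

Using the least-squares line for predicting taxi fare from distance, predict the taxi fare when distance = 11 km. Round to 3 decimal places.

37.344

b = r · sᵧ/sₓ = 0.992 · 14.7632/8.0297 = 1.823866
a = ȳ − b·x̄ = 39.428571 − 1.823866·12.142857 = 17.281631
ŷ(11) = a + b·11 = 17.281631 + 1.823866·11 = 37.344153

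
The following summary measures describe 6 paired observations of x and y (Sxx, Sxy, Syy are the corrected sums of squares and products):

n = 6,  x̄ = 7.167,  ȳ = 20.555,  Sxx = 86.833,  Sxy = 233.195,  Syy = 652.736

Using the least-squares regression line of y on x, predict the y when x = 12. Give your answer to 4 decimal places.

b = Sxy/Sxx = 233.195/86.833 = 2.685557
a = ȳ − b·x̄ = 20.555 − 2.685557·7.167 = 1.307611
ŷ(12) = a + b·12 = 1.307611 + 2.685557·12 = 33.534299

33.5343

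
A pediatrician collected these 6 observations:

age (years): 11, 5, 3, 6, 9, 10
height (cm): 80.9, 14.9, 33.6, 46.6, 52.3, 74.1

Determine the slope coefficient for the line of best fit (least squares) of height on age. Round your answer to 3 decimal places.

n = 6, Σx = 44, Σy = 302.4, Σxy = 2556.5, Σx² = 372
Sxx = Σx² − (Σx)²/n = 372 − 322.666667 = 49.333333
Sxy = Σxy − (Σx)(Σy)/n = 2556.5 − 2217.6 = 338.9
b = Sxy/Sxx = 338.9/49.333333 = 6.869595

6.870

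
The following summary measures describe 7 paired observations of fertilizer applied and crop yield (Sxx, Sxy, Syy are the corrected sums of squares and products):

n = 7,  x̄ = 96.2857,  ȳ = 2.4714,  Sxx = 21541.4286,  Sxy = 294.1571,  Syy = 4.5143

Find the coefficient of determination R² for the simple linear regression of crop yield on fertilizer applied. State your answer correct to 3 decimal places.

0.890

R² = Sxy²/(Sxx·Syy) = (294.1571)²/(21541.4286·4.5143) = 0.889803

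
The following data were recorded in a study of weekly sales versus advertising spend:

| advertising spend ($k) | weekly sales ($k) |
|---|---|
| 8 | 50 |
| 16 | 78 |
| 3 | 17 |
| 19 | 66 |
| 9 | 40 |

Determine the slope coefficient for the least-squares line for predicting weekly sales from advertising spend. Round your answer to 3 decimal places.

n = 5, Σx = 55, Σy = 251, Σxy = 3313, Σx² = 771
Sxx = Σx² − (Σx)²/n = 771 − 605 = 166
Sxy = Σxy − (Σx)(Σy)/n = 3313 − 2761 = 552
b = Sxy/Sxx = 552/166 = 3.325301

3.325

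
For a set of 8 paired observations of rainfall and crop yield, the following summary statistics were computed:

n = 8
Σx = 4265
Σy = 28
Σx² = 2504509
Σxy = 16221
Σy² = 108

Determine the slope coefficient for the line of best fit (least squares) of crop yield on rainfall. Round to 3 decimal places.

0.006

Sxx = Σx² − (Σx)²/n = 2504509 − 2273778.125 = 230730.875
Sxy = Σxy − (Σx)(Σy)/n = 16221 − 14927.5 = 1293.5
b = Sxy/Sxx = 1293.5/230730.875 = 0.005606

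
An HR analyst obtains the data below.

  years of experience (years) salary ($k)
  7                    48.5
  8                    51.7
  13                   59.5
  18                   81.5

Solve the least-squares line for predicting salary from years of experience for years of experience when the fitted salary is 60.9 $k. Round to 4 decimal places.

n = 4, Σx = 46, Σy = 241.2, Σxy = 2993.6, Σx² = 606
Sxx = Σx² − (Σx)²/n = 606 − 529 = 77
Sxy = Σxy − (Σx)(Σy)/n = 2993.6 − 2773.8 = 219.8
b = Sxy/Sxx = 219.8/77 = 2.854545
a = ȳ − b·x̄ = 60.3 − 2.854545·11.5 = 27.472727
Set a + b·x = 60.9: x = (60.9 − 27.472727) / 2.854545 = 11.710191

11.7102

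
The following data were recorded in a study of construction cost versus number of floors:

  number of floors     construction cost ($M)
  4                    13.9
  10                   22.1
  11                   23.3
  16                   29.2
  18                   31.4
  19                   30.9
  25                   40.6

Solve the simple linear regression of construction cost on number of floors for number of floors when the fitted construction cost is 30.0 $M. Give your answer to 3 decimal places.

16.890

n = 7, Σx = 103, Σy = 191.4, Σxy = 3167.4, Σx² = 1803
Sxx = Σx² − (Σx)²/n = 1803 − 1515.571429 = 287.428571
Sxy = Σxy − (Σx)(Σy)/n = 3167.4 − 2816.314286 = 351.085714
b = Sxy/Sxx = 351.085714/287.428571 = 1.221471
a = ȳ − b·x̄ = 27.342857 − 1.221471·14.714286 = 9.369781
Set a + b·x = 30.0: x = (30.0 − 9.369781) / 1.221471 = 16.889648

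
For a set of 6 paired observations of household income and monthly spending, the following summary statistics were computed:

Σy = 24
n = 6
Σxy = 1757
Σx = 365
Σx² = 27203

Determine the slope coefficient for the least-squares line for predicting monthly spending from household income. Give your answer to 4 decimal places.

0.0594

Sxx = Σx² − (Σx)²/n = 27203 − 22204.166667 = 4998.833333
Sxy = Σxy − (Σx)(Σy)/n = 1757 − 1460 = 297
b = Sxy/Sxx = 297/4998.833333 = 0.059414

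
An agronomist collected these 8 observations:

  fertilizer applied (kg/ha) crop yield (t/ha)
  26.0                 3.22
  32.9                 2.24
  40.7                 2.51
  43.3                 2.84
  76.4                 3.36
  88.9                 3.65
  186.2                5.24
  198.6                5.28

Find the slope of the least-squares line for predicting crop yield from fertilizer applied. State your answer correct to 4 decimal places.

n = 8, Σx = 693, Σy = 28.34, Σxy = 2988.03, Σx² = 93142.36
Sxx = Σx² − (Σx)²/n = 93142.36 − 60031.125 = 33111.235
Sxy = Σxy − (Σx)(Σy)/n = 2988.03 − 2454.9525 = 533.0775
b = Sxy/Sxx = 533.0775/33111.235 = 0.016100

0.0161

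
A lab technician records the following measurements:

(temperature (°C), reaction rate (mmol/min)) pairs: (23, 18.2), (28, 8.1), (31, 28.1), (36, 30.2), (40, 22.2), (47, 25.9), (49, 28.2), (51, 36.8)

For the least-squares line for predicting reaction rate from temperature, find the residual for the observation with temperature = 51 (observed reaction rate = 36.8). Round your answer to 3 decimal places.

4.729

n = 8, Σx = 305, Σy = 197.7, Σxy = 7967.6, Σx² = 12381
Sxx = Σx² − (Σx)²/n = 12381 − 11628.125 = 752.875
Sxy = Σxy − (Σx)(Σy)/n = 7967.6 − 7537.3125 = 430.2875
b = Sxy/Sxx = 430.2875/752.875 = 0.571526
a = ȳ − b·x̄ = 24.7125 − 0.571526·38.125 = 2.923078
ŷ(51) = 2.923078 + 0.571526·51 = 32.070895
residual = y − ŷ = 36.8 − 32.070895 = 4.729105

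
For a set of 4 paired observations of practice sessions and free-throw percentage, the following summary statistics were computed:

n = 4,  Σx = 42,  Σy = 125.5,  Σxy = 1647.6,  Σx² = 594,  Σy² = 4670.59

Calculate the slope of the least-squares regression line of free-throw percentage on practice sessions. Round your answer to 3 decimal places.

2.156

Sxx = Σx² − (Σx)²/n = 594 − 441 = 153
Sxy = Σxy − (Σx)(Σy)/n = 1647.6 − 1317.75 = 329.85
b = Sxy/Sxx = 329.85/153 = 2.155882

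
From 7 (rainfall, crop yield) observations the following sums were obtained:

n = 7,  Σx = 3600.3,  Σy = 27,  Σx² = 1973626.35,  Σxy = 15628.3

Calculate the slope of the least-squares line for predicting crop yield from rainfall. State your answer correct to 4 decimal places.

Sxx = Σx² − (Σx)²/n = 1973626.35 − 1851737.155714 = 121889.194286
Sxy = Σxy − (Σx)(Σy)/n = 15628.3 − 13886.871429 = 1741.428571
b = Sxy/Sxx = 1741.428571/121889.194286 = 0.014287

0.0143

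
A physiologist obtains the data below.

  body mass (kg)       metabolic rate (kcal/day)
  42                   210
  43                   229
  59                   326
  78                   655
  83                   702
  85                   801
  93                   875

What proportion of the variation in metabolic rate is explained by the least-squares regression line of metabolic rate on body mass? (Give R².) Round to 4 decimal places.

0.9751

n = 7, Σx = 483, Σy = 3798, Σxy = 296717, Σx² = 35941, Σy² = 2531872
Sxx = Σx² − (Σx)²/n = 35941 − 33327 = 2614
Sxy = Σxy − (Σx)(Σy)/n = 296717 − 262062 = 34655
Syy = Σy² − (Σy)²/n = 2531872 − 2060686.285714 = 471185.714286
R² = Sxy²/(Sxx·Syy) = (34655)²/(2614·471185.714286) = 0.975066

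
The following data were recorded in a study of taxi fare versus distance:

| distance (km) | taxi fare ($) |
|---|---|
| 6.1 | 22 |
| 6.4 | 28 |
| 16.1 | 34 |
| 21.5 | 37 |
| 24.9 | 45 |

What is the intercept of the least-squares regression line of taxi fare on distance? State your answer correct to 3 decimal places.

n = 5, Σx = 75, Σy = 166, Σxy = 2776.8, Σx² = 1419.64
Sxx = Σx² − (Σx)²/n = 1419.64 − 1125 = 294.64
Sxy = Σxy − (Σx)(Σy)/n = 2776.8 − 2490 = 286.8
b = Sxy/Sxx = 286.8/294.64 = 0.973391
a = ȳ − b·x̄ = 33.2 − 0.973391·15 = 18.599131

18.599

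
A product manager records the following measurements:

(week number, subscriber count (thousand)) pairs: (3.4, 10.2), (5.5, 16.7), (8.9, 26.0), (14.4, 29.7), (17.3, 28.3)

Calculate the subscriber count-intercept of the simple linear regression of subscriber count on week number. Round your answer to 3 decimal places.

n = 5, Σx = 49.5, Σy = 110.9, Σxy = 1275.2, Σx² = 627.67
Sxx = Σx² − (Σx)²/n = 627.67 − 490.05 = 137.62
Sxy = Σxy − (Σx)(Σy)/n = 1275.2 − 1097.91 = 177.29
b = Sxy/Sxx = 177.29/137.62 = 1.288258
a = ȳ − b·x̄ = 22.18 − 1.288258·9.9 = 9.426251

9.426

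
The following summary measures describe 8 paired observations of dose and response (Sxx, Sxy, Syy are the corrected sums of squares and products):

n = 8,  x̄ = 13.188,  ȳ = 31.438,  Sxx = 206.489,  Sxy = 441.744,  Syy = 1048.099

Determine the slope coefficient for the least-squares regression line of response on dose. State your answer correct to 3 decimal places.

b = Sxy/Sxx = 441.744/206.489 = 2.139310

2.139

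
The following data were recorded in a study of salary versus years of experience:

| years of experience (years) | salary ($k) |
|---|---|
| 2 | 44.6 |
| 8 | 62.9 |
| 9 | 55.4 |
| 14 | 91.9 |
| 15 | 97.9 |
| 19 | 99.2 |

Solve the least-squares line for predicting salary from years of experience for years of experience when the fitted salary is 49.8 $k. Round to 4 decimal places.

n = 6, Σx = 67, Σy = 451.9, Σxy = 5730.9, Σx² = 931
Sxx = Σx² − (Σx)²/n = 931 − 748.166667 = 182.833333
Sxy = Σxy − (Σx)(Σy)/n = 5730.9 − 5046.216667 = 684.683333
b = Sxy/Sxx = 684.683333/182.833333 = 3.744850
a = ȳ − b·x̄ = 75.316667 − 3.744850·11.166667 = 33.499180
Set a + b·x = 49.8: x = (49.8 − 33.499180) / 3.744850 = 4.352864

4.3529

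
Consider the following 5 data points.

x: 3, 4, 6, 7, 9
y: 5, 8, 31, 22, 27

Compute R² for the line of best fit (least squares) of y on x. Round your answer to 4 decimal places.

0.6752

n = 5, Σx = 29, Σy = 93, Σxy = 630, Σx² = 191, Σy² = 2263
Sxx = Σx² − (Σx)²/n = 191 − 168.2 = 22.8
Sxy = Σxy − (Σx)(Σy)/n = 630 − 539.4 = 90.6
Syy = Σy² − (Σy)²/n = 2263 − 1729.8 = 533.2
R² = Sxy²/(Sxx·Syy) = (90.6)²/(22.8·533.2) = 0.675198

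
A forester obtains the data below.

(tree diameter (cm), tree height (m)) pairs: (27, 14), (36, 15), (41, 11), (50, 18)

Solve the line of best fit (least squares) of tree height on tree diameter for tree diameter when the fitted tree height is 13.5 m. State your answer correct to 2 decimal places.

30.81

n = 4, Σx = 154, Σy = 58, Σxy = 2269, Σx² = 6206
Sxx = Σx² − (Σx)²/n = 6206 − 5929 = 277
Sxy = Σxy − (Σx)(Σy)/n = 2269 − 2233 = 36
b = Sxy/Sxx = 36/277 = 0.129964
a = ȳ − b·x̄ = 14.5 − 0.129964·38.5 = 9.496390
Set a + b·x = 13.5: x = (13.5 − 9.496390) / 0.129964 = 30.805556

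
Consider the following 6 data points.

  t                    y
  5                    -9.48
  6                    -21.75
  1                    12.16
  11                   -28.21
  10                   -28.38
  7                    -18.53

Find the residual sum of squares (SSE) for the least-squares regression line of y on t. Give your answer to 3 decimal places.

n = 6, Σx = 40, Σy = -94.19, Σxy = -889.56, Σx² = 332, Σy² = 2655.3879
Sxx = Σx² − (Σx)²/n = 332 − 266.666667 = 65.333333
Sxy = Σxy − (Σx)(Σy)/n = -889.56 − (-627.933333) = -261.626667
Syy = Σy² − (Σy)²/n = 2655.3879 − 1478.626017 = 1176.761883
b = Sxy/Sxx = -261.626667/65.333333 = -4.004490
SSE = Syy − b·Sxy = 1176.761883 − (-4.004490)·(-261.626667) = 129.080566

129.081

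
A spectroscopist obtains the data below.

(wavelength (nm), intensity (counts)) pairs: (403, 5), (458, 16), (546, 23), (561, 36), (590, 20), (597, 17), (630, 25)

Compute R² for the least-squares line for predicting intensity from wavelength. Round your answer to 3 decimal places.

n = 7, Σx = 3785, Σy = 142, Σxy = 79796, Σx² = 2086419, Σy² = 3420
Sxx = Σx² − (Σx)²/n = 2086419 − 2046603.571429 = 39815.428571
Sxy = Σxy − (Σx)(Σy)/n = 79796 − 76781.428571 = 3014.571429
Syy = Σy² − (Σy)²/n = 3420 − 2880.571429 = 539.428571
R² = Sxy²/(Sxx·Syy) = (3014.571429)²/(39815.428571·539.428571) = 0.423122

0.423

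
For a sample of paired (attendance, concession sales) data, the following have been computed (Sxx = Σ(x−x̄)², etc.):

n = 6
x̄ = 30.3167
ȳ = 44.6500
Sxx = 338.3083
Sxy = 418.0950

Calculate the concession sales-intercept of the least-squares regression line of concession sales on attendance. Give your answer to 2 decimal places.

7.18

b = Sxy/Sxx = 418.095/338.3083 = 1.235840
a = ȳ − b·x̄ = 44.65 − 1.235840·30.3167 = 7.183403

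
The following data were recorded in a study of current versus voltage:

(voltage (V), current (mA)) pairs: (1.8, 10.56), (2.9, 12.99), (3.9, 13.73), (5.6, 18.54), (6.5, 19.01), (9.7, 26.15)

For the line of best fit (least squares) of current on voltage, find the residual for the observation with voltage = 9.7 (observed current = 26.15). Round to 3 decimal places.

n = 6, Σx = 30.4, Σy = 100.98, Σxy = 591.27, Σx² = 194.56
Sxx = Σx² − (Σx)²/n = 194.56 − 154.026667 = 40.533333
Sxy = Σxy − (Σx)(Σy)/n = 591.27 − 511.632 = 79.638
b = Sxy/Sxx = 79.638/40.533333 = 1.964753
a = ȳ − b·x̄ = 16.83 − 1.964753·5.066667 = 6.87525
ŷ(9.7) = 6.87525 + 1.964753·9.7 = 25.933357
residual = y − ŷ = 26.15 − 25.933357 = 0.216643

0.217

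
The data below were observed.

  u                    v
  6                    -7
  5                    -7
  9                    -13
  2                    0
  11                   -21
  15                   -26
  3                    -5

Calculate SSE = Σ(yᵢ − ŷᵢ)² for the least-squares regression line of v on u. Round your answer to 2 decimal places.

n = 7, Σx = 51, Σy = -79, Σxy = -830, Σx² = 501, Σy² = 1409
Sxx = Σx² − (Σx)²/n = 501 − 371.571429 = 129.428571
Sxy = Σxy − (Σx)(Σy)/n = -830 − (-575.571429) = -254.428571
Syy = Σy² − (Σy)²/n = 1409 − 891.571429 = 517.428571
b = Sxy/Sxx = -254.428571/129.428571 = -1.965784
SSE = Syy − b·Sxy = 517.428571 − (-1.965784)·(-254.428571) = 17.277042

17.28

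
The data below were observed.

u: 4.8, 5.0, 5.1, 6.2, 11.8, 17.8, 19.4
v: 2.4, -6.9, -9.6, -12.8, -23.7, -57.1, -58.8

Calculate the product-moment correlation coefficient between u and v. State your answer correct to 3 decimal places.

-0.981

n = 7, Σx = 70.1, Σy = -166.5, Σxy = -2588.06, Σx² = 944.93, Σy² = 7588.91
Sxx = Σx² − (Σx)²/n = 944.93 − 702.001429 = 242.928571
Sxy = Σxy − (Σx)(Σy)/n = -2588.06 − (-1667.378571) = -920.681429
Syy = Σy² − (Σy)²/n = 7588.91 − 3960.321429 = 3628.588571
r = Sxy/√(Sxx·Syy) = -920.681429/√(881487.837959) = -920.681429/938.875837 = -0.980621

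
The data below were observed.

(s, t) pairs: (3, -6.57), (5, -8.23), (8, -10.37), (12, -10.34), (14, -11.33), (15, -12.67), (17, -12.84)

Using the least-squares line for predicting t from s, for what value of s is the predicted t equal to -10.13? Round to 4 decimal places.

10.0727

n = 7, Σx = 74, Σy = -72.35, Σxy = -834.85, Σx² = 952
Sxx = Σx² − (Σx)²/n = 952 − 782.285714 = 169.714286
Sxy = Σxy − (Σx)(Σy)/n = -834.85 − (-764.842857) = -70.007143
b = Sxy/Sxx = -70.007143/169.714286 = -0.4125
a = ȳ − b·x̄ = -10.335714 − (-0.4125)·10.571429 = -5.975
Set a + b·x = -10.13: x = (-10.13 − (-5.975)) / (-0.4125) = 10.072727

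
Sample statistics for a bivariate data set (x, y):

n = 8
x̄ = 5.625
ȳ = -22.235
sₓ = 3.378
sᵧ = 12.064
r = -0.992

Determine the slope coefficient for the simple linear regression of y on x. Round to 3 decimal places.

b = r · sᵧ/sₓ = -0.992 · 12.064/3.378 = -3.542773

-3.543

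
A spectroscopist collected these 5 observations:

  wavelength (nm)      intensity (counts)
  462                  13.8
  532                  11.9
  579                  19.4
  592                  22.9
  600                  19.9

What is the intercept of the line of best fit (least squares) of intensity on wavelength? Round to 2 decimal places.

-17.26

n = 5, Σx = 2765, Σy = 87.9, Σxy = 49435.8, Σx² = 1542173
Sxx = Σx² − (Σx)²/n = 1542173 − 1529045 = 13128
Sxy = Σxy − (Σx)(Σy)/n = 49435.8 − 48608.7 = 827.1
b = Sxy/Sxx = 827.1/13128 = 0.063003
a = ȳ − b·x̄ = 17.58 − 0.063003·553 = -17.260516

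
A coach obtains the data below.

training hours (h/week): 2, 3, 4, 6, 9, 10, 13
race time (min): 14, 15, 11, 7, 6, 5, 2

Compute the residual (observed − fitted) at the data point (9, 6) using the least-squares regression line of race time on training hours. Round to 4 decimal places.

n = 7, Σx = 47, Σy = 60, Σxy = 289, Σx² = 415
Sxx = Σx² − (Σx)²/n = 415 − 315.571429 = 99.428571
Sxy = Σxy − (Σx)(Σy)/n = 289 − 402.857143 = -113.857143
b = Sxy/Sxx = -113.857143/99.428571 = -1.145115
a = ȳ − b·x̄ = 8.571429 − (-1.145115)·6.714286 = 16.260057
ŷ(9) = 16.260057 + (-1.145115)·9 = 5.954023
residual = y − ŷ = 6 − 5.954023 = 0.045977

0.0460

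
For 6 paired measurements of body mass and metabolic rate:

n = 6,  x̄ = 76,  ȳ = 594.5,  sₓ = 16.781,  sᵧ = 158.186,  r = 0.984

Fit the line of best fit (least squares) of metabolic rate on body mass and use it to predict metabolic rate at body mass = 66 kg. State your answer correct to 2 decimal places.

b = r · sᵧ/sₓ = 0.984 · 158.186/16.781 = 9.275670
a = ȳ − b·x̄ = 594.5 − 9.275670·76 = -110.450946
ŷ(66) = a + b·66 = -110.450946 + 9.275670·66 = 501.743297

501.74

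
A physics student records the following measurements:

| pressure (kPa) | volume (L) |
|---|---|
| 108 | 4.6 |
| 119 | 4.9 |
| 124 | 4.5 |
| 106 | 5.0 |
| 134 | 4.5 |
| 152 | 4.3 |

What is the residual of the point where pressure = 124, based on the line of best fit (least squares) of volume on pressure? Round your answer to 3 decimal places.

n = 6, Σx = 743, Σy = 27.8, Σxy = 3424.5, Σx² = 93497
Sxx = Σx² − (Σx)²/n = 93497 − 92008.166667 = 1488.833333
Sxy = Σxy − (Σx)(Σy)/n = 3424.5 − 3442.566667 = -18.066667
b = Sxy/Sxx = -18.066667/1488.833333 = -0.012135
a = ȳ − b·x̄ = 4.633333 − (-0.012135)·123.833333 = 6.136024
ŷ(124) = 6.136024 + (-0.012135)·124 = 4.631311
residual = y − ŷ = 4.5 − 4.631311 = -0.131311

-0.131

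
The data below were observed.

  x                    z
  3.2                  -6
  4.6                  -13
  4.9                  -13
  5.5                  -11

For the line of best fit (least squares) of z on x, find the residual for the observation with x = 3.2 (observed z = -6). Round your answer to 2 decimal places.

n = 4, Σx = 18.2, Σy = -43, Σxy = -203.2, Σx² = 85.66
Sxx = Σx² − (Σx)²/n = 85.66 − 82.81 = 2.85
Sxy = Σxy − (Σx)(Σy)/n = -203.2 − (-195.65) = -7.55
b = Sxy/Sxx = -7.55/2.85 = -2.649123
a = ȳ − b·x̄ = -10.75 − (-2.649123)·4.55 = 1.303509
ŷ(3.2) = 1.303509 + (-2.649123)·3.2 = -7.173684
residual = y − ŷ = -6 − (-7.173684) = 1.173684

1.17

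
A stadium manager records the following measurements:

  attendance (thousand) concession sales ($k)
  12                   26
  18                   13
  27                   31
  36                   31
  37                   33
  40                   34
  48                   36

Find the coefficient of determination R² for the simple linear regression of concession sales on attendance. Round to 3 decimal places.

n = 7, Σx = 218, Σy = 204, Σxy = 6808, Σx² = 7766, Σy² = 6308
Sxx = Σx² − (Σx)²/n = 7766 − 6789.142857 = 976.857143
Sxy = Σxy − (Σx)(Σy)/n = 6808 − 6353.142857 = 454.857143
Syy = Σy² − (Σy)²/n = 6308 − 5945.142857 = 362.857143
R² = Sxy²/(Sxx·Syy) = (454.857143)²/(976.857143·362.857143) = 0.583691

0.584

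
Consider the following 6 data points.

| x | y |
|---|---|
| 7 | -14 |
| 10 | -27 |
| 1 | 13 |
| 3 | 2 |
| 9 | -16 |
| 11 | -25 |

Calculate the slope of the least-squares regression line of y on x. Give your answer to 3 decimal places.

n = 6, Σx = 41, Σy = -67, Σxy = -768, Σx² = 361
Sxx = Σx² − (Σx)²/n = 361 − 280.166667 = 80.833333
Sxy = Σxy − (Σx)(Σy)/n = -768 − (-457.833333) = -310.166667
b = Sxy/Sxx = -310.166667/80.833333 = -3.837113

-3.837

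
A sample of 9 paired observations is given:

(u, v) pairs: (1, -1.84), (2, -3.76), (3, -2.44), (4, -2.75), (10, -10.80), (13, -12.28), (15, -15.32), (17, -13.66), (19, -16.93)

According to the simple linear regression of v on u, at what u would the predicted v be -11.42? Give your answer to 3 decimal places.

12.314

n = 9, Σx = 84, Σy = -79.78, Σxy = -1079.01, Σx² = 1174
Sxx = Σx² − (Σx)²/n = 1174 − 784 = 390
Sxy = Σxy − (Σx)(Σy)/n = -1079.01 − (-744.613333) = -334.396667
b = Sxy/Sxx = -334.396667/390 = -0.857427
a = ȳ − b·x̄ = -8.864444 − (-0.857427)·9.333333 = -0.861789
Set a + b·x = -11.42: x = (-11.42 − (-0.861789)) / (-0.857427) = 12.313826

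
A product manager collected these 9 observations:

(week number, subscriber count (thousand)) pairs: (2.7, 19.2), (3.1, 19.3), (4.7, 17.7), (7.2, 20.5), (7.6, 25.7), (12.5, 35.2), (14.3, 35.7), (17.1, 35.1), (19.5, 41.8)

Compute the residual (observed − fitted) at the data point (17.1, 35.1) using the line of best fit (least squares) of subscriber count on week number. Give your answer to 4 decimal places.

-3.0027

n = 9, Σx = 88.7, Σy = 250.2, Σxy = 2903.6, Σx² = 1181.99
Sxx = Σx² − (Σx)²/n = 1181.99 − 874.187778 = 307.802222
Sxy = Σxy − (Σx)(Σy)/n = 2903.6 − 2465.86 = 437.74
b = Sxy/Sxx = 437.74/307.802222 = 1.422147
a = ȳ − b·x̄ = 27.8 − 1.422147·9.855556 = 13.783951
ŷ(17.1) = 13.783951 + 1.422147·17.1 = 38.102665
residual = y − ŷ = 35.1 − 38.102665 = -3.002665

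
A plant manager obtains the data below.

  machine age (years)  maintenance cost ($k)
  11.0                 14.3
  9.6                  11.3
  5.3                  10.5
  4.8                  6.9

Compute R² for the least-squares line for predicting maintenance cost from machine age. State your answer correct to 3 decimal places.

0.755

n = 4, Σx = 30.7, Σy = 43, Σxy = 354.55, Σx² = 264.29, Σy² = 490.04
Sxx = Σx² − (Σx)²/n = 264.29 − 235.6225 = 28.6675
Sxy = Σxy − (Σx)(Σy)/n = 354.55 − 330.025 = 24.525
Syy = Σy² − (Σy)²/n = 490.04 − 462.25 = 27.79
R² = Sxy²/(Sxx·Syy) = (24.525)²/(28.6675·27.79) = 0.754987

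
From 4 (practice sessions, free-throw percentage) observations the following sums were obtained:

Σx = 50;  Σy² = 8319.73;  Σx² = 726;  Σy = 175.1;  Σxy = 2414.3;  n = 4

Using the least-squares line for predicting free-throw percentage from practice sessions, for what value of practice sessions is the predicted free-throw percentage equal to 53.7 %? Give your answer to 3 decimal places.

16.944

Sxx = Σx² − (Σx)²/n = 726 − 625 = 101
Sxy = Σxy − (Σx)(Σy)/n = 2414.3 − 2188.75 = 225.55
b = Sxy/Sxx = 225.55/101 = 2.233168
a = ȳ − b·x̄ = 43.775 − 2.233168·12.5 = 15.860396
Set a + b·x = 53.7: x = (53.7 − 15.860396) / 2.233168 = 16.944358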